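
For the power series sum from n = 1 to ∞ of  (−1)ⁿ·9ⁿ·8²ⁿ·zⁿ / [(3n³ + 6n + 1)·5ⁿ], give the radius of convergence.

R = 5/576

By the ratio test, |a_{n+1}/a_n| = [(3n³ + 6n + 1)/(3(n+1)³ + 6(n+1) + 1)] · 9·64/5 → 576/5.
Convergence for |z| · 576/5 < 1, i.e. |z| < 5/576. So R = 5/576.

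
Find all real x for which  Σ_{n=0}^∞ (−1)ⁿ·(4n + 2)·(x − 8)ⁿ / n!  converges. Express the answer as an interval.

Apply the ratio test: |a_{n+1}| / |a_n| = (4(n+1) + 2)/(4n + 2) · 1/(n+1), which tends to 0 as n → ∞.
Since the limit is 0 < 1 for every x, the series converges on all of ℝ and R = ∞.

(−∞, ∞)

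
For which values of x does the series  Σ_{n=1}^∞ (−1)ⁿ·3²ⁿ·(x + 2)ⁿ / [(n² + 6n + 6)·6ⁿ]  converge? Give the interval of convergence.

The ratio of consecutive coefficients is [(n² + 6n + 6)/((n+1)² + 6(n+1) + 6)] · 9/6 → 3/2.
Thus R = 1/(3/2) = 2/3.
Endpoint x = -4/3: the series is dominated by a constant times Σ 1/n², which converges (p = 2 > 1).
At x = -8/3: the terms are on the order of 1/n², so the series converges absolutely by comparison with the p-series (p = 2 > 1).

[-8/3, -4/3]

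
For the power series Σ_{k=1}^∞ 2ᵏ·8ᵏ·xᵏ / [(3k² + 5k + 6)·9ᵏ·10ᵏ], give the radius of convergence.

R = 45/8

The ratio of consecutive coefficients is [(3k² + 5k + 6)/(3(k+1)² + 5(k+1) + 6)] · 2·8/(9·10) → 8/45.
The series converges when 8/45 · |x| < 1, giving R = 45/8.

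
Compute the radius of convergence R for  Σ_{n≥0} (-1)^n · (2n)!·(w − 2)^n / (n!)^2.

Ratio test: |a_{n+1}/a_n| = (2n+1)·(2n+2)/(n+1)² → 4 as n → ∞.
The series converges when 4 · |w − 2| < 1, giving R = 1/4.

R = 1/4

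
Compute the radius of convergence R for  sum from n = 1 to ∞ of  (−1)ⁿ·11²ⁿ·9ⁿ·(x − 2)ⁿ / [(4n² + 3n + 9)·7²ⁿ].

By the ratio test, |a_{n+1}/a_n| = [(4n² + 3n + 9)/(4(n+1)² + 3(n+1) + 9)] · 121·9/49 → 1089/49.
Convergence for |x − 2| · 1089/49 < 1, i.e. |x − 2| < 49/1089. So R = 49/1089.

R = 49/1089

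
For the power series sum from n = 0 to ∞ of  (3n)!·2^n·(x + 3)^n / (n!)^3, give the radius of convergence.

Apply the ratio test: |a_{n+1}| / |a_n| = (3n+1)·(3n+2)·(3n+3)/(n+1)³ · 2, which tends to 54 as n → ∞.
Convergence for |x + 3| · 54 < 1, i.e. |x + 3| < 1/54. So R = 1/54.

R = 1/54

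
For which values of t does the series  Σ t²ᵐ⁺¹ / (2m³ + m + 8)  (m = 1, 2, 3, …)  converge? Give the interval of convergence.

[-1, 1]

By the ratio test, |a_{m+1}/a_m| = (2m³ + m + 8)/(2(m+1)³ + (m+1) + 8) → 1.
Successive powers of t differ by 2, so the series converges when |t|² · 1 < 1, i.e. |t| < √(1) = 1. So R = 1.
When t = 1, the terms are on the order of 1/m³, so the series converges absolutely by comparison with the p-series (p = 3 > 1).
Check t = -1: absolute convergence follows by limit comparison with Σ 1/m³.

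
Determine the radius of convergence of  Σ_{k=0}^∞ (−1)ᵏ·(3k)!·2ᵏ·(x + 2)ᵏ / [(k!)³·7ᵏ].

R = 7/54

The ratio of consecutive coefficients is (3k+1)·(3k+2)·(3k+3)/(k+1)³ · 2/7 → 54/7.
Thus R = 1/(54/7) = 7/54.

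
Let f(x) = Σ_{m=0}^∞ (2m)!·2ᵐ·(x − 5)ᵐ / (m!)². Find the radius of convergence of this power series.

Ratio test: |a_{m+1}/a_m| = (2m+1)·(2m+2)/(m+1)² · 2 → 8 as m → ∞.
The series converges when 8 · |x − 5| < 1, giving R = 1/8.

R = 1/8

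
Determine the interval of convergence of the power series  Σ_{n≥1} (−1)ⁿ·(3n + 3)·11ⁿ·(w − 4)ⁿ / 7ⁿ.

(37/11, 51/11)

By the ratio test, |a_{n+1}/a_n| = [(3(n+1) + 3)/(3n + 3)] · 11/7 → 11/7.
Convergence for |w − 4| · 11/7 < 1, i.e. |w − 4| < 7/11. So R = 7/11.
Check w = 51/11: the terms do not tend to 0, so the series diverges.
Check w = 37/11: the n-th term does not approach 0; divergence by the term test.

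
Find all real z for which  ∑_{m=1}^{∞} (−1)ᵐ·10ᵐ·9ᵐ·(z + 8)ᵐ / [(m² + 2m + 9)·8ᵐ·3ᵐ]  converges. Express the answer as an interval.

[-124/15, -116/15]

By the ratio test, |a_{m+1}/a_m| = [(m² + 2m + 9)/((m+1)² + 2(m+1) + 9)] · 10·9/(8·3) → 15/4.
The series converges when 15/4 · |z + 8| < 1, giving R = 4/15.
At z = -116/15: the series is dominated by a constant times Σ 1/m², which converges (p = 2 > 1).
When z = -124/15, absolute convergence follows by limit comparison with Σ 1/m².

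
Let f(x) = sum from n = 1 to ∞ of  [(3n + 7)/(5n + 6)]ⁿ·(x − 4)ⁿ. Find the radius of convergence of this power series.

Root test: |a_n|^(1/n) = (3n + 7)/(5n + 6) → 3/5.
Convergence for |x − 4| · 3/5 < 1, i.e. |x − 4| < 5/3. So R = 5/3.

R = 5/3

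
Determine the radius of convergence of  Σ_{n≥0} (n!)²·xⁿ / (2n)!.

The ratio of consecutive coefficients is (n+1)²/[(2n+1)·(2n+2)] → 1/4.
Thus R = 1/(1/4) = 4.

R = 4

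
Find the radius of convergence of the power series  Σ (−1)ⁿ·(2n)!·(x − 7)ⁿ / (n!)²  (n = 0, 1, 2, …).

R = 1/4

The ratio of consecutive coefficients is (2n+1)·(2n+2)/(n+1)² → 4.
Thus R = 1/(4) = 1/4.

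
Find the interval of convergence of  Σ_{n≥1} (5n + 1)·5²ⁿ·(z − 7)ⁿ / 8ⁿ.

(167/25, 183/25)

The ratio of consecutive coefficients is [(5(n+1) + 1)/(5n + 1)] · 25/8 → 25/8.
Thus R = 1/(25/8) = 8/25.
When z = 183/25, the terms do not tend to 0, so the series diverges.
At z = 167/25: the terms have absolute value of order n, which does not tend to 0, so the series diverges by the divergence test.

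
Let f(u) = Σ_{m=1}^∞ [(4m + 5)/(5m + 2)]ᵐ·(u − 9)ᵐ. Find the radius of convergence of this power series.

By the Cauchy root test, |a_m|^(1/m) = (4m + 5)/(5m + 2) → 4/5.
Hence the series converges for |u − 9| < 1/(4/5) = 5/4, so the radius of convergence is 5/4.

R = 5/4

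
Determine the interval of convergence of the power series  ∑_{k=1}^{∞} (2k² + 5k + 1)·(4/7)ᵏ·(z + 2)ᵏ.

(-15/4, -1/4)

Ratio test: |a_{k+1}/a_k| = [(2(k+1)² + 5(k+1) + 1)/(2k² + 5k + 1)] · 4/7 → 4/7 as k → ∞.
The series converges when 4/7 · |z + 2| < 1, giving R = 7/4.
At z = -1/4: the k-th term does not approach 0; divergence by the term test.
Endpoint z = -15/4: the k-th term does not approach 0; divergence by the term test.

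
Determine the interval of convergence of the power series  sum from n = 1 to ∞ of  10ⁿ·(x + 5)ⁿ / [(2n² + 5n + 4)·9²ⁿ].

Apply the ratio test: |a_{n+1}| / |a_n| = [(2n² + 5n + 4)/(2(n+1)² + 5(n+1) + 4)] · 10/81, which tends to 10/81 as n → ∞.
Hence the series converges for |x + 5| < 1/(10/81) = 81/10, so the radius of convergence is 81/10.
Check x = 31/10: the terms are on the order of 1/n², so the series converges absolutely by comparison with the p-series (p = 2 > 1).
Check x = -131/10: the terms are on the order of 1/n², so the series converges absolutely by comparison with the p-series (p = 2 > 1).

[-131/10, 31/10]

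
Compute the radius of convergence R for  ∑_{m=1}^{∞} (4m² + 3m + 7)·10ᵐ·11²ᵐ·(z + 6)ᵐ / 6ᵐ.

R = 3/605

By the ratio test, |a_{m+1}/a_m| = [(4(m+1)² + 3(m+1) + 7)/(4m² + 3m + 7)] · 10·121/6 → 605/3.
Hence the series converges for |z + 6| < 1/(605/3) = 3/605, so the radius of convergence is 3/605.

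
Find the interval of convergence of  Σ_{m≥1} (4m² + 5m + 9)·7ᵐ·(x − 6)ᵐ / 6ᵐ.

Apply the ratio test: |a_{m+1}| / |a_m| = [(4(m+1)² + 5(m+1) + 9)/(4m² + 5m + 9)] · 7/6, which tends to 7/6 as m → ∞.
The series converges when 7/6 · |x − 6| < 1, giving R = 6/7.
Endpoint x = 48/7: the terms have absolute value of order m², which does not tend to 0, so the series diverges by the divergence test.
Endpoint x = 36/7: the m-th term does not approach 0; divergence by the term test.

(36/7, 48/7)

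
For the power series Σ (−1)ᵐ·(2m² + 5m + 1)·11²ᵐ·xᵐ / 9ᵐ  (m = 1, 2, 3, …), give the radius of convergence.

Apply the ratio test: |a_{m+1}| / |a_m| = [(2(m+1)² + 5(m+1) + 1)/(2m² + 5m + 1)] · 121/9, which tends to 121/9 as m → ∞.
Hence the series converges for |x| < 1/(121/9) = 9/121, so the radius of convergence is 9/121.

R = 9/121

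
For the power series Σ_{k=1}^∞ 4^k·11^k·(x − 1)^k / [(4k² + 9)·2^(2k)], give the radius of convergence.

Apply the ratio test: |a_{k+1}| / |a_k| = [(4k² + 9)/(4(k+1)² + 9)] · 4·11/4, which tends to 11 as k → ∞.
The series converges when 11 · |x − 1| < 1, giving R = 1/11.

R = 1/11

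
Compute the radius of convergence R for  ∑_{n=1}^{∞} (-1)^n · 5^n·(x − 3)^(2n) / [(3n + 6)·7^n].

R = √35/5

Apply the ratio test: |a_{n+1}| / |a_n| = [(3n + 6)/(3(n+1) + 6)] · 5/7, which tends to 5/7 as n → ∞.
Since the exponent of (x − 3) increases by 2 each term, convergence requires |x − 3|² < 7/5, hence R = √35/5.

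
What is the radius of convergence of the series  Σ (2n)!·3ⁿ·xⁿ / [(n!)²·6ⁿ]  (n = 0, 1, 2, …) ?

R = 1/2

Apply the ratio test: |a_{n+1}| / |a_n| = (2n+1)·(2n+2)/(n+1)² · 3/6, which tends to 2 as n → ∞.
The series converges when 2 · |x| < 1, giving R = 1/2.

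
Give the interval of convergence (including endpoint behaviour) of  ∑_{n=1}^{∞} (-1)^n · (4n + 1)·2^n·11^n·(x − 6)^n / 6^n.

Ratio test: |a_{n+1}/a_n| = [(4(n+1) + 1)/(4n + 1)] · 2·11/6 → 11/3 as n → ∞.
The series converges when 11/3 · |x − 6| < 1, giving R = 3/11.
At x = 69/11: the terms do not tend to 0, so the series diverges.
At x = 63/11: the terms have absolute value of order n, which does not tend to 0, so the series diverges by the divergence test.

(63/11, 69/11)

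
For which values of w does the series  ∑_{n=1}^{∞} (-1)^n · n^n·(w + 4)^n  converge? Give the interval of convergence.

By the Cauchy root test, |a_n|^(1/n) = n → ∞.
Since the n-th root of |a_n| is unbounded, the series converges only at w = -4; R = 0.

{-4}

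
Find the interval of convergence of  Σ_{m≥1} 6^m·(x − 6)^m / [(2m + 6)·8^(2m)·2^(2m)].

The ratio of consecutive coefficients is [(2m + 6)/(2(m+1) + 6)] · 6/(64·4) → 3/128.
Hence the series converges for |x − 6| < 1/(3/128) = 128/3, so the radius of convergence is 128/3.
Endpoint x = 146/3: comparison with the harmonic series Σ 1/m shows the series diverges.
At x = -110/3: an alternating series whose terms decrease to 0 in absolute value, so it converges by the Leibniz criterion.

[-110/3, 146/3)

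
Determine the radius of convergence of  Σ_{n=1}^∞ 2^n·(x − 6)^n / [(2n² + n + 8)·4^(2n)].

Apply the ratio test: |a_{n+1}| / |a_n| = [(2n² + n + 8)/(2(n+1)² + (n+1) + 8)] · 2/16, which tends to 1/8 as n → ∞.
The series converges when 1/8 · |x − 6| < 1, giving R = 8.

R = 8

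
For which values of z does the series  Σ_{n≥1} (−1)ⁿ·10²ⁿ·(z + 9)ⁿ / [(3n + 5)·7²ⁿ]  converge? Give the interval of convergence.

Apply the ratio test: |a_{n+1}| / |a_n| = [(3n + 5)/(3(n+1) + 5)] · 100/49, which tends to 100/49 as n → ∞.
Thus R = 1/(100/49) = 49/100.
Check z = -851/100: an alternating series whose terms decrease to 0 in absolute value, so it converges by the Leibniz criterion.
Endpoint z = -949/100: the terms behave like c/n; limit comparison with the harmonic series gives divergence.

(-949/100, -851/100]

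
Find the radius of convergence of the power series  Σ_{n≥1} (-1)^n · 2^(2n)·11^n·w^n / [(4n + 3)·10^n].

Apply the ratio test: |a_{n+1}| / |a_n| = [(4n + 3)/(4(n+1) + 3)] · 4·11/10, which tends to 22/5 as n → ∞.
The series converges when 22/5 · |w| < 1, giving R = 5/22.

R = 5/22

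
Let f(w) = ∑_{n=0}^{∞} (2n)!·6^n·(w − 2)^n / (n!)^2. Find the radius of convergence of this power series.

Apply the ratio test: |a_{n+1}| / |a_n| = (2n+1)·(2n+2)/(n+1)² · 6, which tends to 24 as n → ∞.
Convergence for |w − 2| · 24 < 1, i.e. |w − 2| < 1/24. So R = 1/24.

R = 1/24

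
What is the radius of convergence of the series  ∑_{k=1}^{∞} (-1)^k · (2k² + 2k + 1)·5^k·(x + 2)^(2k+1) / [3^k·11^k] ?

R = √165/5

The ratio of consecutive coefficients is [(2(k+1)² + 2(k+1) + 1)/(2k² + 2k + 1)] · 5/(3·11) → 5/33.
Since the exponent of (x + 2) increases by 2 each term, convergence requires |x + 2|² < 33/5, hence R = √165/5.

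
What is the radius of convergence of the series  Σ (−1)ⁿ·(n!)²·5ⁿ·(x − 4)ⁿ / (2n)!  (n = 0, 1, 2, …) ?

By the ratio test, |a_{n+1}/a_n| = (n+1)²/[(2n+1)·(2n+2)] · 5 → 5/4.
Hence the series converges for |x − 4| < 1/(5/4) = 4/5, so the radius of convergence is 4/5.

R = 4/5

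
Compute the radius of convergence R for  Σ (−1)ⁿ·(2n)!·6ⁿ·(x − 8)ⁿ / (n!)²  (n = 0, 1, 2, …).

R = 1/24

Ratio test: |a_{n+1}/a_n| = (2n+1)·(2n+2)/(n+1)² · 6 → 24 as n → ∞.
The series converges when 24 · |x − 8| < 1, giving R = 1/24.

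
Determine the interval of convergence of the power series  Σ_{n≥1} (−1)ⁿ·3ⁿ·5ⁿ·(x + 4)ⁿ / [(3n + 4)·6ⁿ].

Ratio test: |a_{n+1}/a_n| = [(3n + 4)/(3(n+1) + 4)] · 3·5/6 → 5/2 as n → ∞.
Thus R = 1/(5/2) = 2/5.
When x = -18/5, convergence follows from the alternating series test (terms decrease monotonically to 0).
At x = -22/5: the terms behave like c/n; limit comparison with the harmonic series gives divergence.

(-22/5, -18/5]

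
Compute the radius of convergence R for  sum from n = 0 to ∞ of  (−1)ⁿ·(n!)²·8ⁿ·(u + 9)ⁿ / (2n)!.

By the ratio test, |a_{n+1}/a_n| = (n+1)²/[(2n+1)·(2n+2)] · 8 → 2.
The series converges when 2 · |u + 9| < 1, giving R = 1/2.

R = 1/2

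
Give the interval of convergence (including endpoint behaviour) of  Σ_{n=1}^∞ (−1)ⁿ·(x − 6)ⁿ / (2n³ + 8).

By the ratio test, |a_{n+1}/a_n| = (2n³ + 8)/(2(n+1)³ + 8) → 1.
Convergence for |x − 6| < 1, so R = 1.
Check x = 7: the terms are on the order of 1/n³, so the series converges absolutely by comparison with the p-series (p = 3 > 1).
At x = 5: absolute convergence follows by limit comparison with Σ 1/n³.

[5, 7]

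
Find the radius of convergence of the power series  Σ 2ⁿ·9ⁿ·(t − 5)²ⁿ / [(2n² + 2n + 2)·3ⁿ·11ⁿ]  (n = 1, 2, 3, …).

Ratio test: |a_{n+1}/a_n| = [(2n² + 2n + 2)/(2(n+1)² + 2(n+1) + 2)] · 2·9/(3·11) → 6/11 as n → ∞.
Since the exponent of (t − 5) increases by 2 each term, convergence requires |t − 5|² < 11/6, hence R = √66/6.

R = √66/6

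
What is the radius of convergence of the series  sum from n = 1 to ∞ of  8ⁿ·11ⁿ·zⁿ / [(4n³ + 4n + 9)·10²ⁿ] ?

R = 25/22

Apply the ratio test: |a_{n+1}| / |a_n| = [(4n³ + 4n + 9)/(4(n+1)³ + 4(n+1) + 9)] · 8·11/100, which tends to 22/25 as n → ∞.
Convergence for |z| · 22/25 < 1, i.e. |z| < 25/22. So R = 25/22.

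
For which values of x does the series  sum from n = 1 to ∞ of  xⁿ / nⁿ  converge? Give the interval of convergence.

(−∞, ∞)

Root test: |a_n|^(1/n) = 1/n → 0.
The limit is 0 for every x, so R = ∞.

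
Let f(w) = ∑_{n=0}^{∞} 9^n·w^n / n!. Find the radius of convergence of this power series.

By the ratio test, |a_{n+1}/a_n| = 9 · 1/(n+1) → 0.
The limit is 0, so the series converges for all w; R = ∞.

R = ∞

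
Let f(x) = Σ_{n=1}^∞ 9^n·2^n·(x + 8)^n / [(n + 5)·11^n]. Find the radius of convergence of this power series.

R = 11/18

Apply the ratio test: |a_{n+1}| / |a_n| = [(n + 5)/((n+1) + 5)] · 9·2/11, which tends to 18/11 as n → ∞.
Convergence for |x + 8| · 18/11 < 1, i.e. |x + 8| < 11/18. So R = 11/18.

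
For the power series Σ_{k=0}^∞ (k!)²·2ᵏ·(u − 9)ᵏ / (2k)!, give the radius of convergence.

Ratio test: |a_{k+1}/a_k| = (k+1)²/[(2k+1)·(2k+2)] · 2 → 1/2 as k → ∞.
The series converges when 1/2 · |u − 9| < 1, giving R = 2.

R = 2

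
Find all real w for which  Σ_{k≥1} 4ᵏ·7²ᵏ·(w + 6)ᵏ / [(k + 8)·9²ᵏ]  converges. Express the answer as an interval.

[-1257/196, -1095/196)

Ratio test: |a_{k+1}/a_k| = [(k + 8)/((k+1) + 8)] · 4·49/81 → 196/81 as k → ∞.
Convergence for |w + 6| · 196/81 < 1, i.e. |w + 6| < 81/196. So R = 81/196.
Check w = -1095/196: comparison with the harmonic series Σ 1/k shows the series diverges.
Endpoint w = -1257/196: an alternating series whose terms decrease to 0 in absolute value, so it converges by the Leibniz criterion.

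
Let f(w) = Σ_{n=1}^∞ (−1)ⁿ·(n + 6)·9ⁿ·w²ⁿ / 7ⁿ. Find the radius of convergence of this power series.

R = √7/3

By the ratio test, |a_{n+1}/a_n| = [((n+1) + 6)/(n + 6)] · 9/7 → 9/7.
Writing y = w², the series in y has radius 7/9, so |w| < √(7/9) and R = √7/3.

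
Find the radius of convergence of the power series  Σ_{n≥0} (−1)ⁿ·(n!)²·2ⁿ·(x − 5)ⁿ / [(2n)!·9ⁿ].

R = 18

Apply the ratio test: |a_{n+1}| / |a_n| = (n+1)²/[(2n+1)·(2n+2)] · 2/9, which tends to 1/18 as n → ∞.
Thus R = 1/(1/18) = 18.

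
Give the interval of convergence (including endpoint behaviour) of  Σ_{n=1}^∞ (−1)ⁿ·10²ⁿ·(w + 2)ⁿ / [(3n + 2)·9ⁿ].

The ratio of consecutive coefficients is [(3n + 2)/(3(n+1) + 2)] · 100/9 → 100/9.
Hence the series converges for |w + 2| < 1/(100/9) = 9/100, so the radius of convergence is 9/100.
Endpoint w = -191/100: an alternating series whose terms decrease to 0 in absolute value, so it converges by the Leibniz criterion.
Endpoint w = -209/100: the terms are asymptotic to a nonzero constant times 1/n, so the series diverges by limit comparison with Σ 1/n.

(-209/100, -191/100]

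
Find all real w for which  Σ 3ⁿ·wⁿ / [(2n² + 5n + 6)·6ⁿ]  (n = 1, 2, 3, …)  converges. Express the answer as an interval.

[-2, 2]

The ratio of consecutive coefficients is [(2n² + 5n + 6)/(2(n+1)² + 5(n+1) + 6)] · 3/6 → 1/2.
Thus R = 1/(1/2) = 2.
When w = 2, the terms are on the order of 1/n², so the series converges absolutely by comparison with the p-series (p = 2 > 1).
Endpoint w = -2: the terms are on the order of 1/n², so the series converges absolutely by comparison with the p-series (p = 2 > 1).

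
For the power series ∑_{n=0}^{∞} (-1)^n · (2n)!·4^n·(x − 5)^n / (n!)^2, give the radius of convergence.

R = 1/16

The ratio of consecutive coefficients is (2n+1)·(2n+2)/(n+1)² · 4 → 16.
Thus R = 1/(16) = 1/16.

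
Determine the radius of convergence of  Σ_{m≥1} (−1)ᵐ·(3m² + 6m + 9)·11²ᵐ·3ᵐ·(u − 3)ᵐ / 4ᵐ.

R = 4/363

By the ratio test, |a_{m+1}/a_m| = [(3(m+1)² + 6(m+1) + 9)/(3m² + 6m + 9)] · 121·3/4 → 363/4.
Hence the series converges for |u − 3| < 1/(363/4) = 4/363, so the radius of convergence is 4/363.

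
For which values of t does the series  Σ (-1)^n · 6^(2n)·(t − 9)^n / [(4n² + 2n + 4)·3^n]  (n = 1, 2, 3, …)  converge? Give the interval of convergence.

The ratio of consecutive coefficients is [(4n² + 2n + 4)/(4(n+1)² + 2(n+1) + 4)] · 36/3 → 12.
Thus R = 1/(12) = 1/12.
At t = 109/12: absolute convergence follows by limit comparison with Σ 1/n².
Check t = 107/12: the terms are on the order of 1/n², so the series converges absolutely by comparison with the p-series (p = 2 > 1).

[107/12, 109/12]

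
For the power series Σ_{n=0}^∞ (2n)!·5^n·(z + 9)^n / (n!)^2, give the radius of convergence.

Apply the ratio test: |a_{n+1}| / |a_n| = (2n+1)·(2n+2)/(n+1)² · 5, which tends to 20 as n → ∞.
Hence the series converges for |z + 9| < 1/(20) = 1/20, so the radius of convergence is 1/20.

R = 1/20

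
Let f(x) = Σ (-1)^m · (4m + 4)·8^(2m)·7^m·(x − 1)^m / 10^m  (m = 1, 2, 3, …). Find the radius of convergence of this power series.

Apply the ratio test: |a_{m+1}| / |a_m| = [(4(m+1) + 4)/(4m + 4)] · 64·7/10, which tends to 224/5 as m → ∞.
Convergence for |x − 1| · 224/5 < 1, i.e. |x − 1| < 5/224. So R = 5/224.

R = 5/224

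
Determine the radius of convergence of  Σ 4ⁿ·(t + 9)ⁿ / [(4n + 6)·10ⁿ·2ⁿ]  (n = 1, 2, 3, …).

By the ratio test, |a_{n+1}/a_n| = [(4n + 6)/(4(n+1) + 6)] · 4/(10·2) → 1/5.
Thus R = 1/(1/5) = 5.

R = 5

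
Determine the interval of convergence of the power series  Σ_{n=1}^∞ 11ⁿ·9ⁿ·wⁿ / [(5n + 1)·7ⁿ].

Ratio test: |a_{n+1}/a_n| = [(5n + 1)/(5(n+1) + 1)] · 11·9/7 → 99/7 as n → ∞.
The series converges when 99/7 · |w| < 1, giving R = 7/99.
Check w = 7/99: the terms are asymptotic to a nonzero constant times 1/n, so the series diverges by limit comparison with Σ 1/n.
Endpoint w = -7/99: the terms alternate in sign and decrease monotonically to 0 in absolute value (size ~ c/n), so the alternating series test gives convergence.

[-7/99, 7/99)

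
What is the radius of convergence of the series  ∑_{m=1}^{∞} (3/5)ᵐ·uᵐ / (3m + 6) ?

By the ratio test, |a_{m+1}/a_m| = [(3m + 6)/(3(m+1) + 6)] · 3/5 → 3/5.
The series converges when 3/5 · |u| < 1, giving R = 5/3.

R = 5/3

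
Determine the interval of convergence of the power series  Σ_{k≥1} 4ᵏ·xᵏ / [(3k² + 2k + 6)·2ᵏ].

[-1/2, 1/2]

By the ratio test, |a_{k+1}/a_k| = [(3k² + 2k + 6)/(3(k+1)² + 2(k+1) + 6)] · 4/2 → 2.
Convergence for |x| · 2 < 1, i.e. |x| < 1/2. So R = 1/2.
Check x = 1/2: the terms are on the order of 1/k², so the series converges absolutely by comparison with the p-series (p = 2 > 1).
Check x = -1/2: the series is dominated by a constant times Σ 1/k², which converges (p = 2 > 1).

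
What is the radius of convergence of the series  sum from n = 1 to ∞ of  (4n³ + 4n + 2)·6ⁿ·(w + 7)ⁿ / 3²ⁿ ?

By the ratio test, |a_{n+1}/a_n| = [(4(n+1)³ + 4(n+1) + 2)/(4n³ + 4n + 2)] · 6/9 → 2/3.
Hence the series converges for |w + 7| < 1/(2/3) = 3/2, so the radius of convergence is 3/2.

R = 3/2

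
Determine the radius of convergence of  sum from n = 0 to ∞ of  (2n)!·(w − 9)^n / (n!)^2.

Ratio test: |a_{n+1}/a_n| = (2n+1)·(2n+2)/(n+1)² → 4 as n → ∞.
Thus R = 1/(4) = 1/4.

R = 1/4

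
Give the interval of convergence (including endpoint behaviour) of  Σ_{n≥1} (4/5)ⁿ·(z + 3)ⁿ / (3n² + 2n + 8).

The ratio of consecutive coefficients is [(3n² + 2n + 8)/(3(n+1)² + 2(n+1) + 8)] · 4/5 → 4/5.
The series converges when 4/5 · |z + 3| < 1, giving R = 5/4.
Endpoint z = -7/4: the series is dominated by a constant times Σ 1/n², which converges (p = 2 > 1).
Endpoint z = -17/4: the series is dominated by a constant times Σ 1/n², which converges (p = 2 > 1).

[-17/4, -7/4]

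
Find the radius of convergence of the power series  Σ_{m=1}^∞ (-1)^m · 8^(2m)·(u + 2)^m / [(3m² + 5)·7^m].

R = 7/64

The ratio of consecutive coefficients is [(3m² + 5)/(3(m+1)² + 5)] · 64/7 → 64/7.
Convergence for |u + 2| · 64/7 < 1, i.e. |u + 2| < 7/64. So R = 7/64.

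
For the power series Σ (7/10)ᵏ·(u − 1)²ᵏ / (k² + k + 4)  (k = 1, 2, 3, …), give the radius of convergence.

Ratio test: |a_{k+1}/a_k| = [(k² + k + 4)/((k+1)² + (k+1) + 4)] · 7/10 → 7/10 as k → ∞.
Successive powers of (u − 1) differ by 2, so the series converges when |u − 1|² · 7/10 < 1, i.e. |u − 1| < √(10/7). So R = √70/7.

R = √70/7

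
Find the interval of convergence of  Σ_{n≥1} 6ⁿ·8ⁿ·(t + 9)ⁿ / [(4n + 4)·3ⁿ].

[-145/16, -143/16)

Apply the ratio test: |a_{n+1}| / |a_n| = [(4n + 4)/(4(n+1) + 4)] · 6·8/3, which tends to 16 as n → ∞.
Convergence for |t + 9| · 16 < 1, i.e. |t + 9| < 1/16. So R = 1/16.
At t = -143/16: comparison with the harmonic series Σ 1/n shows the series diverges.
Check t = -145/16: the terms alternate in sign and decrease monotonically to 0 in absolute value (size ~ c/n), so the alternating series test gives convergence.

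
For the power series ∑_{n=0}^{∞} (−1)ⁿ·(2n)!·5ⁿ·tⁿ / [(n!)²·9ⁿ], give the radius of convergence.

R = 9/20

The ratio of consecutive coefficients is (2n+1)·(2n+2)/(n+1)² · 5/9 → 20/9.
Hence the series converges for |t| < 1/(20/9) = 9/20, so the radius of convergence is 9/20.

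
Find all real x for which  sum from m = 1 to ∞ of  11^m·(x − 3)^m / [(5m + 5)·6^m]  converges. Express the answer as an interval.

By the ratio test, |a_{m+1}/a_m| = [(5m + 5)/(5(m+1) + 5)] · 11/6 → 11/6.
Hence the series converges for |x − 3| < 1/(11/6) = 6/11, so the radius of convergence is 6/11.
At x = 39/11: the terms behave like c/m; limit comparison with the harmonic series gives divergence.
Check x = 27/11: an alternating series whose terms decrease to 0 in absolute value, so it converges by the Leibniz criterion.

[27/11, 39/11)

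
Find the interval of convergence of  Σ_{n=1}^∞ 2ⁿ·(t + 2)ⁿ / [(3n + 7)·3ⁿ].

[-7/2, -1/2)

By the ratio test, |a_{n+1}/a_n| = [(3n + 7)/(3(n+1) + 7)] · 2/3 → 2/3.
Thus R = 1/(2/3) = 3/2.
At t = -1/2: the terms behave like c/n; limit comparison with the harmonic series gives divergence.
When t = -7/2, the terms alternate in sign and decrease monotonically to 0 in absolute value (size ~ c/n), so the alternating series test gives convergence.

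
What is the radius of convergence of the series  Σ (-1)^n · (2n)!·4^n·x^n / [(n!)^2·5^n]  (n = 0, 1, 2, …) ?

R = 5/16

Apply the ratio test: |a_{n+1}| / |a_n| = (2n+1)·(2n+2)/(n+1)² · 4/5, which tends to 16/5 as n → ∞.
Thus R = 1/(16/5) = 5/16.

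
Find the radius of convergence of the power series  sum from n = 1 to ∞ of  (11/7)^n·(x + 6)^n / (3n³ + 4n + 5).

R = 7/11

Apply the ratio test: |a_{n+1}| / |a_n| = [(3n³ + 4n + 5)/(3(n+1)³ + 4(n+1) + 5)] · 11/7, which tends to 11/7 as n → ∞.
Thus R = 1/(11/7) = 7/11.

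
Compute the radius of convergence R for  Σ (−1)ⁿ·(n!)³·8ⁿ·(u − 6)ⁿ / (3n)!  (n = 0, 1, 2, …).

R = 27/8

Apply the ratio test: |a_{n+1}| / |a_n| = (n+1)³/[(3n+1)·(3n+2)·(3n+3)] · 8, which tends to 8/27 as n → ∞.
Thus R = 1/(8/27) = 27/8.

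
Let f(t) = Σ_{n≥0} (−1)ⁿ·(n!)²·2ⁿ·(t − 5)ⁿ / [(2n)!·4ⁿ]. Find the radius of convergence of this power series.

Apply the ratio test: |a_{n+1}| / |a_n| = (n+1)²/[(2n+1)·(2n+2)] · 2/4, which tends to 1/8 as n → ∞.
The series converges when 1/8 · |t − 5| < 1, giving R = 8.

R = 8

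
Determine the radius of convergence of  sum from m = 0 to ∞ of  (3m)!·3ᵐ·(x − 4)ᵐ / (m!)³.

Ratio test: |a_{m+1}/a_m| = (3m+1)·(3m+2)·(3m+3)/(m+1)³ · 3 → 81 as m → ∞.
Thus R = 1/(81) = 1/81.

R = 1/81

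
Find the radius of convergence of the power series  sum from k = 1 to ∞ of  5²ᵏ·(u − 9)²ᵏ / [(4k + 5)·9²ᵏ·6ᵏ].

By the ratio test, |a_{k+1}/a_k| = [(4k + 5)/(4(k+1) + 5)] · 25/(81·6) → 25/486.
Successive powers of (u − 9) differ by 2, so the series converges when |u − 9|² · 25/486 < 1, i.e. |u − 9| < √(486/25). So R = 9√6/5.

R = 9√6/5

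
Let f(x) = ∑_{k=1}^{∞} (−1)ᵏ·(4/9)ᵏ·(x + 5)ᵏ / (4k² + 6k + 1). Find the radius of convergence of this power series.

Ratio test: |a_{k+1}/a_k| = [(4k² + 6k + 1)/(4(k+1)² + 6(k+1) + 1)] · 4/9 → 4/9 as k → ∞.
Hence the series converges for |x + 5| < 1/(4/9) = 9/4, so the radius of convergence is 9/4.

R = 9/4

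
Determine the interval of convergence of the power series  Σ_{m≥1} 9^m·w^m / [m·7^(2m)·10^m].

[-490/9, 490/9)

Apply the ratio test: |a_{m+1}| / |a_m| = [m/(m+1)] · 9/(49·10), which tends to 9/490 as m → ∞.
Convergence for |w| · 9/490 < 1, i.e. |w| < 490/9. So R = 490/9.
Check w = 490/9: the terms behave like c/m; limit comparison with the harmonic series gives divergence.
When w = -490/9, convergence follows from the alternating series test (terms decrease monotonically to 0).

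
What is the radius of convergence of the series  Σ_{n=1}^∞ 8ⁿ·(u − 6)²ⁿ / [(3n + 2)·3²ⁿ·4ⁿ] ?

R = 3√2/2

By the ratio test, |a_{n+1}/a_n| = [(3n + 2)/(3(n+1) + 2)] · 8/(9·4) → 2/9.
Writing y = (u − 6)², the series in y has radius 9/2, so |u − 6| < √(9/2) and R = 3√2/2.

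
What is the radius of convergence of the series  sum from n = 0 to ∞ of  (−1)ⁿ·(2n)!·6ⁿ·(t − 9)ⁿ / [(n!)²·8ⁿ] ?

Apply the ratio test: |a_{n+1}| / |a_n| = (2n+1)·(2n+2)/(n+1)² · 6/8, which tends to 3 as n → ∞.
Thus R = 1/(3) = 1/3.

R = 1/3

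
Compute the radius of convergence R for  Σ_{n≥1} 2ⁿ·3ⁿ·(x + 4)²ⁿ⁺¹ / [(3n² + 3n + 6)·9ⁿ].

Apply the ratio test: |a_{n+1}| / |a_n| = [(3n² + 3n + 6)/(3(n+1)² + 3(n+1) + 6)] · 2·3/9, which tends to 2/3 as n → ∞.
Writing y = (x + 4)², the series in y has radius 3/2, so |x + 4| < √(3/2) and R = √6/2.

R = √6/2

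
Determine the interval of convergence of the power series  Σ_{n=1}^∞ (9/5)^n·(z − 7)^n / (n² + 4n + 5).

[58/9, 68/9]

Ratio test: |a_{n+1}/a_n| = [(n² + 4n + 5)/((n+1)² + 4(n+1) + 5)] · 9/5 → 9/5 as n → ∞.
The series converges when 9/5 · |z − 7| < 1, giving R = 5/9.
At z = 68/9: the series is dominated by a constant times Σ 1/n², which converges (p = 2 > 1).
At z = 58/9: the terms are on the order of 1/n², so the series converges absolutely by comparison with the p-series (p = 2 > 1).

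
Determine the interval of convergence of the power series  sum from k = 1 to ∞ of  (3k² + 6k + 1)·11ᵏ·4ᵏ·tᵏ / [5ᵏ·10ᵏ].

(-25/22, 25/22)

Apply the ratio test: |a_{k+1}| / |a_k| = [(3(k+1)² + 6(k+1) + 1)/(3k² + 6k + 1)] · 11·4/(5·10), which tends to 22/25 as k → ∞.
Convergence for |t| · 22/25 < 1, i.e. |t| < 25/22. So R = 25/22.
At t = 25/22: the terms do not tend to 0, so the series diverges.
At t = -25/22: the terms have absolute value of order k², which does not tend to 0, so the series diverges by the divergence test.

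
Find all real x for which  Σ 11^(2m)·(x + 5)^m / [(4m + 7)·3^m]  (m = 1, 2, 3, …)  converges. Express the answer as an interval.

[-608/121, -602/121)

Ratio test: |a_{m+1}/a_m| = [(4m + 7)/(4(m+1) + 7)] · 121/3 → 121/3 as m → ∞.
Thus R = 1/(121/3) = 3/121.
Endpoint x = -602/121: the terms are asymptotic to a nonzero constant times 1/m, so the series diverges by limit comparison with Σ 1/m.
When x = -608/121, the terms alternate in sign and decrease monotonically to 0 in absolute value (size ~ c/m), so the alternating series test gives convergence.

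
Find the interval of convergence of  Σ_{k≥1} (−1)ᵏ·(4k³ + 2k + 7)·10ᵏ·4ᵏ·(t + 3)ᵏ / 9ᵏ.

(-129/40, -111/40)

Ratio test: |a_{k+1}/a_k| = [(4(k+1)³ + 2(k+1) + 7)/(4k³ + 2k + 7)] · 10·4/9 → 40/9 as k → ∞.
Convergence for |t + 3| · 40/9 < 1, i.e. |t + 3| < 9/40. So R = 9/40.
When t = -111/40, the k-th term does not approach 0; divergence by the term test.
Endpoint t = -129/40: the terms do not tend to 0, so the series diverges.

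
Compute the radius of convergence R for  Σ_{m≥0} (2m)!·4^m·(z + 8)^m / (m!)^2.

Apply the ratio test: |a_{m+1}| / |a_m| = (2m+1)·(2m+2)/(m+1)² · 4, which tends to 16 as m → ∞.
The series converges when 16 · |z + 8| < 1, giving R = 1/16.

R = 1/16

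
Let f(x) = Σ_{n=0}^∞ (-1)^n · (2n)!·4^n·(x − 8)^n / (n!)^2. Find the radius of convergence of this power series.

By the ratio test, |a_{n+1}/a_n| = (2n+1)·(2n+2)/(n+1)² · 4 → 16.
Hence the series converges for |x − 8| < 1/(16) = 1/16, so the radius of convergence is 1/16.

R = 1/16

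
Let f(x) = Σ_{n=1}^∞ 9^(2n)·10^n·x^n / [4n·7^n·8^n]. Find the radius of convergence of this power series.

Apply the ratio test: |a_{n+1}| / |a_n| = [4n/4(n+1)] · 81·10/(7·8), which tends to 405/28 as n → ∞.
The series converges when 405/28 · |x| < 1, giving R = 28/405.

R = 28/405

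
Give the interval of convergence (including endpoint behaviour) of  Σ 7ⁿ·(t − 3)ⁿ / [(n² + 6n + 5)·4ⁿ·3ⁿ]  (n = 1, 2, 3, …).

Apply the ratio test: |a_{n+1}| / |a_n| = [(n² + 6n + 5)/((n+1)² + 6(n+1) + 5)] · 7/(4·3), which tends to 7/12 as n → ∞.
Thus R = 1/(7/12) = 12/7.
Endpoint t = 33/7: the terms are on the order of 1/n², so the series converges absolutely by comparison with the p-series (p = 2 > 1).
At t = 9/7: the terms are on the order of 1/n², so the series converges absolutely by comparison with the p-series (p = 2 > 1).

[9/7, 33/7]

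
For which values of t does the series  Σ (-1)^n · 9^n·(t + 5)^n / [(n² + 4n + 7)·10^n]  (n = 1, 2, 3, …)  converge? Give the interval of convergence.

The ratio of consecutive coefficients is [(n² + 4n + 7)/((n+1)² + 4(n+1) + 7)] · 9/10 → 9/10.
The series converges when 9/10 · |t + 5| < 1, giving R = 10/9.
At t = -35/9: the series is dominated by a constant times Σ 1/n², which converges (p = 2 > 1).
When t = -55/9, the terms are on the order of 1/n², so the series converges absolutely by comparison with the p-series (p = 2 > 1).

[-55/9, -35/9]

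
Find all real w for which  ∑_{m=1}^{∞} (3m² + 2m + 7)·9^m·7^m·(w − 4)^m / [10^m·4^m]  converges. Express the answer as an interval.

The ratio of consecutive coefficients is [(3(m+1)² + 2(m+1) + 7)/(3m² + 2m + 7)] · 9·7/(10·4) → 63/40.
The series converges when 63/40 · |w − 4| < 1, giving R = 40/63.
Check w = 292/63: the terms have absolute value of order m², which does not tend to 0, so the series diverges by the divergence test.
When w = 212/63, the m-th term does not approach 0; divergence by the term test.

(212/63, 292/63)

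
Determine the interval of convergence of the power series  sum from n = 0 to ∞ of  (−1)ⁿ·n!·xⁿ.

{0}

The ratio of consecutive coefficients is (n+1) → ∞.
Since the ratio → ∞, the series diverges for every x ≠ 0, and R = 0.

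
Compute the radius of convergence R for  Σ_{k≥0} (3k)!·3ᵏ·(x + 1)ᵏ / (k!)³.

Ratio test: |a_{k+1}/a_k| = (3k+1)·(3k+2)·(3k+3)/(k+1)³ · 3 → 81 as k → ∞.
The series converges when 81 · |x + 1| < 1, giving R = 1/81.

R = 1/81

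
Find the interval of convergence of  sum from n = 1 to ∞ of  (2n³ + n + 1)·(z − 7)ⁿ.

Apply the ratio test: |a_{n+1}| / |a_n| = (2(n+1)³ + (n+1) + 1)/(2n³ + n + 1), which tends to 1 as n → ∞.
Convergence for |z − 7| < 1, so R = 1.
Endpoint z = 8: the terms do not tend to 0, so the series diverges.
At z = 6: the terms have absolute value of order n³, which does not tend to 0, so the series diverges by the divergence test.

(6, 8)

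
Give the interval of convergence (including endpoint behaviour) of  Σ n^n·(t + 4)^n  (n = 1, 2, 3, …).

By the Cauchy root test, |a_n|^(1/n) = n → ∞.
The root grows without bound, so R = 0 (convergence only at t = -4).

{-4}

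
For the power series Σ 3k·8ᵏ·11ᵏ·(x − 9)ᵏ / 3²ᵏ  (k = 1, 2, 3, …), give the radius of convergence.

R = 9/88

Ratio test: |a_{k+1}/a_k| = [3(k+1)/3k] · 8·11/9 → 88/9 as k → ∞.
Thus R = 1/(88/9) = 9/88.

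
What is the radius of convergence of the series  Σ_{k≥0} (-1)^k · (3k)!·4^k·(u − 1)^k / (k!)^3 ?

The ratio of consecutive coefficients is (3k+1)·(3k+2)·(3k+3)/(k+1)³ · 4 → 108.
Thus R = 1/(108) = 1/108.

R = 1/108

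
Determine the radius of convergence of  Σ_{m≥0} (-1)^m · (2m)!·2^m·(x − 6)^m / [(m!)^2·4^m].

R = 1/2

The ratio of consecutive coefficients is (2m+1)·(2m+2)/(m+1)² · 2/4 → 2.
The series converges when 2 · |x − 6| < 1, giving R = 1/2.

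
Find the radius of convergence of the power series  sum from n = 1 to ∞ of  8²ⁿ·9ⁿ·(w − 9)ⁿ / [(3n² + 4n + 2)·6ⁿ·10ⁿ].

R = 5/48

Apply the ratio test: |a_{n+1}| / |a_n| = [(3n² + 4n + 2)/(3(n+1)² + 4(n+1) + 2)] · 64·9/(6·10), which tends to 48/5 as n → ∞.
The series converges when 48/5 · |w − 9| < 1, giving R = 5/48.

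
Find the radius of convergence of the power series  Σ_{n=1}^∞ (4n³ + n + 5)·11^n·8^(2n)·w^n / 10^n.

By the ratio test, |a_{n+1}/a_n| = [(4(n+1)³ + (n+1) + 5)/(4n³ + n + 5)] · 11·64/10 → 352/5.
Hence the series converges for |w| < 1/(352/5) = 5/352, so the radius of convergence is 5/352.

R = 5/352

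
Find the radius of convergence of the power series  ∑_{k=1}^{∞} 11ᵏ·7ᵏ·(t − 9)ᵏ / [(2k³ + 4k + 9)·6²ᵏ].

By the ratio test, |a_{k+1}/a_k| = [(2k³ + 4k + 9)/(2(k+1)³ + 4(k+1) + 9)] · 11·7/36 → 77/36.
Hence the series converges for |t − 9| < 1/(77/36) = 36/77, so the radius of convergence is 36/77.

R = 36/77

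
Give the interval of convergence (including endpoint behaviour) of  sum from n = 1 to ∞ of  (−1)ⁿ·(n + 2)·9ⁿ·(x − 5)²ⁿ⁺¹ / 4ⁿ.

(13/3, 17/3)

Apply the ratio test: |a_{n+1}| / |a_n| = [((n+1) + 2)/(n + 2)] · 9/4, which tends to 9/4 as n → ∞.
Since the exponent of (x − 5) increases by 2 each term, convergence requires |x − 5|² < 4/9, hence R = 2/3.
Check x = 17/3: the terms have absolute value of order n, which does not tend to 0, so the series diverges by the divergence test.
Endpoint x = 13/3: the terms do not tend to 0, so the series diverges.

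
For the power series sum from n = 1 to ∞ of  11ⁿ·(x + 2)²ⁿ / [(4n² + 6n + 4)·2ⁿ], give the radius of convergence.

Ratio test: |a_{n+1}/a_n| = [(4n² + 6n + 4)/(4(n+1)² + 6(n+1) + 4)] · 11/2 → 11/2 as n → ∞.
Writing y = (x + 2)², the series in y has radius 2/11, so |x + 2| < √(2/11) and R = √22/11.

R = √22/11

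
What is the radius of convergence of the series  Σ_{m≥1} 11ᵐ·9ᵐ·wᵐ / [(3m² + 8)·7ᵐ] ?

R = 7/99

By the ratio test, |a_{m+1}/a_m| = [(3m² + 8)/(3(m+1)² + 8)] · 11·9/7 → 99/7.
The series converges when 99/7 · |w| < 1, giving R = 7/99.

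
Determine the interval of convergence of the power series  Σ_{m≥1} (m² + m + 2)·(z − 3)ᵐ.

Apply the ratio test: |a_{m+1}| / |a_m| = ((m+1)² + (m+1) + 2)/(m² + m + 2), which tends to 1 as m → ∞.
Convergence for |z − 3| < 1, so R = 1.
Endpoint z = 4: the terms do not tend to 0, so the series diverges.
At z = 2: the terms have absolute value of order m², which does not tend to 0, so the series diverges by the divergence test.

(2, 4)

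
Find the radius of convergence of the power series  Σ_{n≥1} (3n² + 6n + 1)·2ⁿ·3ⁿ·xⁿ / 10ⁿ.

R = 5/3

By the ratio test, |a_{n+1}/a_n| = [(3(n+1)² + 6(n+1) + 1)/(3n² + 6n + 1)] · 2·3/10 → 3/5.
The series converges when 3/5 · |x| < 1, giving R = 5/3.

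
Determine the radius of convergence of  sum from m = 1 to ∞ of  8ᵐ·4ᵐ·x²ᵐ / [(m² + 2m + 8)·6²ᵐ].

Ratio test: |a_{m+1}/a_m| = [(m² + 2m + 8)/((m+1)² + 2(m+1) + 8)] · 8·4/36 → 8/9 as m → ∞.
Successive powers of x differ by 2, so the series converges when |x|² · 8/9 < 1, i.e. |x| < √(9/8). So R = 3√2/4.

R = 3√2/4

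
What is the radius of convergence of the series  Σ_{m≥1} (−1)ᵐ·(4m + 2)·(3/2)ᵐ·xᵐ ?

R = 2/3

Ratio test: |a_{m+1}/a_m| = [(4(m+1) + 2)/(4m + 2)] · 3/2 → 3/2 as m → ∞.
Hence the series converges for |x| < 1/(3/2) = 2/3, so the radius of convergence is 2/3.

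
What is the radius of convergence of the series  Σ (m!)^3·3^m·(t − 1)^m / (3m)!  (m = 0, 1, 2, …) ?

R = 9

Apply the ratio test: |a_{m+1}| / |a_m| = (m+1)³/[(3m+1)·(3m+2)·(3m+3)] · 3, which tends to 1/9 as m → ∞.
Thus R = 1/(1/9) = 9.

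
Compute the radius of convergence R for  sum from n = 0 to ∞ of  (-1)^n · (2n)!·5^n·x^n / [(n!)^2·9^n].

Ratio test: |a_{n+1}/a_n| = (2n+1)·(2n+2)/(n+1)² · 5/9 → 20/9 as n → ∞.
Convergence for |x| · 20/9 < 1, i.e. |x| < 9/20. So R = 9/20.

R = 9/20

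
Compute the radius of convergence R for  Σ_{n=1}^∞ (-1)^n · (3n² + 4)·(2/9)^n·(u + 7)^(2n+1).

Ratio test: |a_{n+1}/a_n| = [(3(n+1)² + 4)/(3n² + 4)] · 2/9 → 2/9 as n → ∞.
Successive powers of (u + 7) differ by 2, so the series converges when |u + 7|² · 2/9 < 1, i.e. |u + 7| < √(9/2). So R = 3√2/2.

R = 3√2/2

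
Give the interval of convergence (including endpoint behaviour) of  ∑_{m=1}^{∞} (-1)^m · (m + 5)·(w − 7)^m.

(6, 8)

Apply the ratio test: |a_{m+1}| / |a_m| = ((m+1) + 5)/(m + 5), which tends to 1 as m → ∞.
Hence R = 1.
When w = 8, the terms do not tend to 0, so the series diverges.
Endpoint w = 6: the terms have absolute value of order m, which does not tend to 0, so the series diverges by the divergence test.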